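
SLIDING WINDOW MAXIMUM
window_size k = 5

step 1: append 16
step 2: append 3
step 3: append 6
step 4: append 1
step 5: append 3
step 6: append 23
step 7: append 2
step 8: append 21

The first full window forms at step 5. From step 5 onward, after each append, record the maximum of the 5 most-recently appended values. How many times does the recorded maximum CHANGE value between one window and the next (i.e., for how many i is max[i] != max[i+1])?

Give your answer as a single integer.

step 1: append 16 -> window=[16] (not full yet)
step 2: append 3 -> window=[16, 3] (not full yet)
step 3: append 6 -> window=[16, 3, 6] (not full yet)
step 4: append 1 -> window=[16, 3, 6, 1] (not full yet)
step 5: append 3 -> window=[16, 3, 6, 1, 3] -> max=16
step 6: append 23 -> window=[3, 6, 1, 3, 23] -> max=23
step 7: append 2 -> window=[6, 1, 3, 23, 2] -> max=23
step 8: append 21 -> window=[1, 3, 23, 2, 21] -> max=23
Recorded maximums: 16 23 23 23
Changes between consecutive maximums: 1

Answer: 1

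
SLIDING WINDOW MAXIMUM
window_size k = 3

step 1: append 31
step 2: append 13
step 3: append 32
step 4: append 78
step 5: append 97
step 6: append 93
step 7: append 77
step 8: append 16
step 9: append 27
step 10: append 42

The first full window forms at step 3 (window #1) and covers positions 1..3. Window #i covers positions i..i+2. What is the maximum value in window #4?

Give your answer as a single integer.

Answer: 97

Derivation:
step 1: append 31 -> window=[31] (not full yet)
step 2: append 13 -> window=[31, 13] (not full yet)
step 3: append 32 -> window=[31, 13, 32] -> max=32
step 4: append 78 -> window=[13, 32, 78] -> max=78
step 5: append 97 -> window=[32, 78, 97] -> max=97
step 6: append 93 -> window=[78, 97, 93] -> max=97
Window #4 max = 97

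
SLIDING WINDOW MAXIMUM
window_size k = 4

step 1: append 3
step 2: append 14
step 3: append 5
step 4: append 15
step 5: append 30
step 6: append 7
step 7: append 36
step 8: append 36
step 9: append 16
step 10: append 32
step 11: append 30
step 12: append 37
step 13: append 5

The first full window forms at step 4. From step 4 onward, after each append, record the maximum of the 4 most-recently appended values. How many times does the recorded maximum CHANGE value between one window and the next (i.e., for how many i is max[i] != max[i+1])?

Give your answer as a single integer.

Answer: 3

Derivation:
step 1: append 3 -> window=[3] (not full yet)
step 2: append 14 -> window=[3, 14] (not full yet)
step 3: append 5 -> window=[3, 14, 5] (not full yet)
step 4: append 15 -> window=[3, 14, 5, 15] -> max=15
step 5: append 30 -> window=[14, 5, 15, 30] -> max=30
step 6: append 7 -> window=[5, 15, 30, 7] -> max=30
step 7: append 36 -> window=[15, 30, 7, 36] -> max=36
step 8: append 36 -> window=[30, 7, 36, 36] -> max=36
step 9: append 16 -> window=[7, 36, 36, 16] -> max=36
step 10: append 32 -> window=[36, 36, 16, 32] -> max=36
step 11: append 30 -> window=[36, 16, 32, 30] -> max=36
step 12: append 37 -> window=[16, 32, 30, 37] -> max=37
step 13: append 5 -> window=[32, 30, 37, 5] -> max=37
Recorded maximums: 15 30 30 36 36 36 36 36 37 37
Changes between consecutive maximums: 3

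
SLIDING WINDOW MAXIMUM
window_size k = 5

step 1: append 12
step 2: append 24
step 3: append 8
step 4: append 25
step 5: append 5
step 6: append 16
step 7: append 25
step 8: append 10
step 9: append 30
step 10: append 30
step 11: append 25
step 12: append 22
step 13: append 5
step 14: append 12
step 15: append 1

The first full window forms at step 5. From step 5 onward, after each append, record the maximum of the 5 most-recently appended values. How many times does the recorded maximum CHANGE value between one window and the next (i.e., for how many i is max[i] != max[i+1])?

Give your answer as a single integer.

step 1: append 12 -> window=[12] (not full yet)
step 2: append 24 -> window=[12, 24] (not full yet)
step 3: append 8 -> window=[12, 24, 8] (not full yet)
step 4: append 25 -> window=[12, 24, 8, 25] (not full yet)
step 5: append 5 -> window=[12, 24, 8, 25, 5] -> max=25
step 6: append 16 -> window=[24, 8, 25, 5, 16] -> max=25
step 7: append 25 -> window=[8, 25, 5, 16, 25] -> max=25
step 8: append 10 -> window=[25, 5, 16, 25, 10] -> max=25
step 9: append 30 -> window=[5, 16, 25, 10, 30] -> max=30
step 10: append 30 -> window=[16, 25, 10, 30, 30] -> max=30
step 11: append 25 -> window=[25, 10, 30, 30, 25] -> max=30
step 12: append 22 -> window=[10, 30, 30, 25, 22] -> max=30
step 13: append 5 -> window=[30, 30, 25, 22, 5] -> max=30
step 14: append 12 -> window=[30, 25, 22, 5, 12] -> max=30
step 15: append 1 -> window=[25, 22, 5, 12, 1] -> max=25
Recorded maximums: 25 25 25 25 30 30 30 30 30 30 25
Changes between consecutive maximums: 2

Answer: 2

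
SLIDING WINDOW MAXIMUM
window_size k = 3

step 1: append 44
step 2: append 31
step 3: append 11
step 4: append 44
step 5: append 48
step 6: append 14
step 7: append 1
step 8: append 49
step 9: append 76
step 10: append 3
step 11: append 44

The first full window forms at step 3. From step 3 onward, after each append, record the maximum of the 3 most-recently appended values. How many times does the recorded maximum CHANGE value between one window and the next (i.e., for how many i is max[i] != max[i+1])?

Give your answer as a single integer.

Answer: 3

Derivation:
step 1: append 44 -> window=[44] (not full yet)
step 2: append 31 -> window=[44, 31] (not full yet)
step 3: append 11 -> window=[44, 31, 11] -> max=44
step 4: append 44 -> window=[31, 11, 44] -> max=44
step 5: append 48 -> window=[11, 44, 48] -> max=48
step 6: append 14 -> window=[44, 48, 14] -> max=48
step 7: append 1 -> window=[48, 14, 1] -> max=48
step 8: append 49 -> window=[14, 1, 49] -> max=49
step 9: append 76 -> window=[1, 49, 76] -> max=76
step 10: append 3 -> window=[49, 76, 3] -> max=76
step 11: append 44 -> window=[76, 3, 44] -> max=76
Recorded maximums: 44 44 48 48 48 49 76 76 76
Changes between consecutive maximums: 3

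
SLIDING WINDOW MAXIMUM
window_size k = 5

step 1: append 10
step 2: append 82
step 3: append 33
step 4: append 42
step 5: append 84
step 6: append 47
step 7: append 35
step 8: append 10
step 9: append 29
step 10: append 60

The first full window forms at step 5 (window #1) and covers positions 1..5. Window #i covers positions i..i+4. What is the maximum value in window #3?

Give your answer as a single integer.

Answer: 84

Derivation:
step 1: append 10 -> window=[10] (not full yet)
step 2: append 82 -> window=[10, 82] (not full yet)
step 3: append 33 -> window=[10, 82, 33] (not full yet)
step 4: append 42 -> window=[10, 82, 33, 42] (not full yet)
step 5: append 84 -> window=[10, 82, 33, 42, 84] -> max=84
step 6: append 47 -> window=[82, 33, 42, 84, 47] -> max=84
step 7: append 35 -> window=[33, 42, 84, 47, 35] -> max=84
Window #3 max = 84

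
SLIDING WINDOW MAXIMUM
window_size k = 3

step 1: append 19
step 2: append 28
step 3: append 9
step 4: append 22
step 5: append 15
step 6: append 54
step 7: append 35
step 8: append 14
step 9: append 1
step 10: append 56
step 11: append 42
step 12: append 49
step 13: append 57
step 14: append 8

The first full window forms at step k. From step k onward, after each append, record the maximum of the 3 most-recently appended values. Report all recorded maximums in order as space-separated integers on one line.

step 1: append 19 -> window=[19] (not full yet)
step 2: append 28 -> window=[19, 28] (not full yet)
step 3: append 9 -> window=[19, 28, 9] -> max=28
step 4: append 22 -> window=[28, 9, 22] -> max=28
step 5: append 15 -> window=[9, 22, 15] -> max=22
step 6: append 54 -> window=[22, 15, 54] -> max=54
step 7: append 35 -> window=[15, 54, 35] -> max=54
step 8: append 14 -> window=[54, 35, 14] -> max=54
step 9: append 1 -> window=[35, 14, 1] -> max=35
step 10: append 56 -> window=[14, 1, 56] -> max=56
step 11: append 42 -> window=[1, 56, 42] -> max=56
step 12: append 49 -> window=[56, 42, 49] -> max=56
step 13: append 57 -> window=[42, 49, 57] -> max=57
step 14: append 8 -> window=[49, 57, 8] -> max=57

Answer: 28 28 22 54 54 54 35 56 56 56 57 57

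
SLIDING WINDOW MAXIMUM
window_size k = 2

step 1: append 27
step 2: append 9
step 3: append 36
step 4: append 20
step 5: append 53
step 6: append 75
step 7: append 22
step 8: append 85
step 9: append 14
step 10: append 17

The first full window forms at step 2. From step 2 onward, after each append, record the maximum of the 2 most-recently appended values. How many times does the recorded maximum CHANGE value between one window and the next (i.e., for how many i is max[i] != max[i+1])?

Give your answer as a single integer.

step 1: append 27 -> window=[27] (not full yet)
step 2: append 9 -> window=[27, 9] -> max=27
step 3: append 36 -> window=[9, 36] -> max=36
step 4: append 20 -> window=[36, 20] -> max=36
step 5: append 53 -> window=[20, 53] -> max=53
step 6: append 75 -> window=[53, 75] -> max=75
step 7: append 22 -> window=[75, 22] -> max=75
step 8: append 85 -> window=[22, 85] -> max=85
step 9: append 14 -> window=[85, 14] -> max=85
step 10: append 17 -> window=[14, 17] -> max=17
Recorded maximums: 27 36 36 53 75 75 85 85 17
Changes between consecutive maximums: 5

Answer: 5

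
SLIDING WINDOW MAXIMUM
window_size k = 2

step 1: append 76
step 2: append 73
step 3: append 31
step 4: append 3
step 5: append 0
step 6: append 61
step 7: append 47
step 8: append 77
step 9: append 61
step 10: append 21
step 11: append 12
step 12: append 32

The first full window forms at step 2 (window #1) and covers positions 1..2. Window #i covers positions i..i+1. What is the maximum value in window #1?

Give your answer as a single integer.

step 1: append 76 -> window=[76] (not full yet)
step 2: append 73 -> window=[76, 73] -> max=76
Window #1 max = 76

Answer: 76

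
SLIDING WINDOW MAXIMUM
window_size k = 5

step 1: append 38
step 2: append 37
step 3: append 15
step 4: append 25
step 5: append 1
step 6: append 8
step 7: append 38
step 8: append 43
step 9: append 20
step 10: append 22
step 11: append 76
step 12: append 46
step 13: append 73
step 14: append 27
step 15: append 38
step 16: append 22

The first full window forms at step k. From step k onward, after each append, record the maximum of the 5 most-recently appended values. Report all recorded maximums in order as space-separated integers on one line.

Answer: 38 37 38 43 43 43 76 76 76 76 76 73

Derivation:
step 1: append 38 -> window=[38] (not full yet)
step 2: append 37 -> window=[38, 37] (not full yet)
step 3: append 15 -> window=[38, 37, 15] (not full yet)
step 4: append 25 -> window=[38, 37, 15, 25] (not full yet)
step 5: append 1 -> window=[38, 37, 15, 25, 1] -> max=38
step 6: append 8 -> window=[37, 15, 25, 1, 8] -> max=37
step 7: append 38 -> window=[15, 25, 1, 8, 38] -> max=38
step 8: append 43 -> window=[25, 1, 8, 38, 43] -> max=43
step 9: append 20 -> window=[1, 8, 38, 43, 20] -> max=43
step 10: append 22 -> window=[8, 38, 43, 20, 22] -> max=43
step 11: append 76 -> window=[38, 43, 20, 22, 76] -> max=76
step 12: append 46 -> window=[43, 20, 22, 76, 46] -> max=76
step 13: append 73 -> window=[20, 22, 76, 46, 73] -> max=76
step 14: append 27 -> window=[22, 76, 46, 73, 27] -> max=76
step 15: append 38 -> window=[76, 46, 73, 27, 38] -> max=76
step 16: append 22 -> window=[46, 73, 27, 38, 22] -> max=73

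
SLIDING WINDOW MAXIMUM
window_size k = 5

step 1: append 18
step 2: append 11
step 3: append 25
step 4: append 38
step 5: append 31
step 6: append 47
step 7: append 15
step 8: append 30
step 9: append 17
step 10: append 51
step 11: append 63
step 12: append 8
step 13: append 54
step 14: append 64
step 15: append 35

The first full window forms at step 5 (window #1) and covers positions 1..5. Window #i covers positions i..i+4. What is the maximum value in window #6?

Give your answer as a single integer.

step 1: append 18 -> window=[18] (not full yet)
step 2: append 11 -> window=[18, 11] (not full yet)
step 3: append 25 -> window=[18, 11, 25] (not full yet)
step 4: append 38 -> window=[18, 11, 25, 38] (not full yet)
step 5: append 31 -> window=[18, 11, 25, 38, 31] -> max=38
step 6: append 47 -> window=[11, 25, 38, 31, 47] -> max=47
step 7: append 15 -> window=[25, 38, 31, 47, 15] -> max=47
step 8: append 30 -> window=[38, 31, 47, 15, 30] -> max=47
step 9: append 17 -> window=[31, 47, 15, 30, 17] -> max=47
step 10: append 51 -> window=[47, 15, 30, 17, 51] -> max=51
Window #6 max = 51

Answer: 51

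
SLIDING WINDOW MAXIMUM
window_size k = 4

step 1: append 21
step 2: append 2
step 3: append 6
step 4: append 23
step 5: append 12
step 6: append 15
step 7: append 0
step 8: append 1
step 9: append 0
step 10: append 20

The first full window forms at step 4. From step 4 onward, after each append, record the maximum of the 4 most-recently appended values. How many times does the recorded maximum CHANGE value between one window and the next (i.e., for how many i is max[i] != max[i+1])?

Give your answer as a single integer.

Answer: 2

Derivation:
step 1: append 21 -> window=[21] (not full yet)
step 2: append 2 -> window=[21, 2] (not full yet)
step 3: append 6 -> window=[21, 2, 6] (not full yet)
step 4: append 23 -> window=[21, 2, 6, 23] -> max=23
step 5: append 12 -> window=[2, 6, 23, 12] -> max=23
step 6: append 15 -> window=[6, 23, 12, 15] -> max=23
step 7: append 0 -> window=[23, 12, 15, 0] -> max=23
step 8: append 1 -> window=[12, 15, 0, 1] -> max=15
step 9: append 0 -> window=[15, 0, 1, 0] -> max=15
step 10: append 20 -> window=[0, 1, 0, 20] -> max=20
Recorded maximums: 23 23 23 23 15 15 20
Changes between consecutive maximums: 2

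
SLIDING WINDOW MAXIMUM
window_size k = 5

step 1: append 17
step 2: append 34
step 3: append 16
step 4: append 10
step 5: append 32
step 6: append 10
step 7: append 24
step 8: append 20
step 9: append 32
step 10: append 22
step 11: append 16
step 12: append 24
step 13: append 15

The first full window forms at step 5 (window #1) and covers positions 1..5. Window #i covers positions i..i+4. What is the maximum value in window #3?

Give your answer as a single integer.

Answer: 32

Derivation:
step 1: append 17 -> window=[17] (not full yet)
step 2: append 34 -> window=[17, 34] (not full yet)
step 3: append 16 -> window=[17, 34, 16] (not full yet)
step 4: append 10 -> window=[17, 34, 16, 10] (not full yet)
step 5: append 32 -> window=[17, 34, 16, 10, 32] -> max=34
step 6: append 10 -> window=[34, 16, 10, 32, 10] -> max=34
step 7: append 24 -> window=[16, 10, 32, 10, 24] -> max=32
Window #3 max = 32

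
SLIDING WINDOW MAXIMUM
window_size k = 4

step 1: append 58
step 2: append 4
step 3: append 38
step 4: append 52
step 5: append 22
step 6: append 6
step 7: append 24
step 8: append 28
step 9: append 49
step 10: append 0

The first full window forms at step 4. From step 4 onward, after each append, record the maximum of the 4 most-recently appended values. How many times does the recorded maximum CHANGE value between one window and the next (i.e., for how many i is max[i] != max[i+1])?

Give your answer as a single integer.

Answer: 3

Derivation:
step 1: append 58 -> window=[58] (not full yet)
step 2: append 4 -> window=[58, 4] (not full yet)
step 3: append 38 -> window=[58, 4, 38] (not full yet)
step 4: append 52 -> window=[58, 4, 38, 52] -> max=58
step 5: append 22 -> window=[4, 38, 52, 22] -> max=52
step 6: append 6 -> window=[38, 52, 22, 6] -> max=52
step 7: append 24 -> window=[52, 22, 6, 24] -> max=52
step 8: append 28 -> window=[22, 6, 24, 28] -> max=28
step 9: append 49 -> window=[6, 24, 28, 49] -> max=49
step 10: append 0 -> window=[24, 28, 49, 0] -> max=49
Recorded maximums: 58 52 52 52 28 49 49
Changes between consecutive maximums: 3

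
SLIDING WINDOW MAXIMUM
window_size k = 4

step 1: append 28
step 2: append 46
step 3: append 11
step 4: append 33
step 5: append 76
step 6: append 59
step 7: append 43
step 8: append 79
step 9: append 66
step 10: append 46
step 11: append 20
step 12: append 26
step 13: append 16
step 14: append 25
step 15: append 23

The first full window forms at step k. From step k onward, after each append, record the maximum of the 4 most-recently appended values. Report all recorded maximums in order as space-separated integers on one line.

step 1: append 28 -> window=[28] (not full yet)
step 2: append 46 -> window=[28, 46] (not full yet)
step 3: append 11 -> window=[28, 46, 11] (not full yet)
step 4: append 33 -> window=[28, 46, 11, 33] -> max=46
step 5: append 76 -> window=[46, 11, 33, 76] -> max=76
step 6: append 59 -> window=[11, 33, 76, 59] -> max=76
step 7: append 43 -> window=[33, 76, 59, 43] -> max=76
step 8: append 79 -> window=[76, 59, 43, 79] -> max=79
step 9: append 66 -> window=[59, 43, 79, 66] -> max=79
step 10: append 46 -> window=[43, 79, 66, 46] -> max=79
step 11: append 20 -> window=[79, 66, 46, 20] -> max=79
step 12: append 26 -> window=[66, 46, 20, 26] -> max=66
step 13: append 16 -> window=[46, 20, 26, 16] -> max=46
step 14: append 25 -> window=[20, 26, 16, 25] -> max=26
step 15: append 23 -> window=[26, 16, 25, 23] -> max=26

Answer: 46 76 76 76 79 79 79 79 66 46 26 26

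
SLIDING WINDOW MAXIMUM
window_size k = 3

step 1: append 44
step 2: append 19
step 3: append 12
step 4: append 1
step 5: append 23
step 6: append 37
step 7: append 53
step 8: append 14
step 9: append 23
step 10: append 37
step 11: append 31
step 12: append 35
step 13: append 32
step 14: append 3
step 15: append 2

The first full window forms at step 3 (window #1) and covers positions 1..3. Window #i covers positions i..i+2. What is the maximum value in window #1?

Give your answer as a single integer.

Answer: 44

Derivation:
step 1: append 44 -> window=[44] (not full yet)
step 2: append 19 -> window=[44, 19] (not full yet)
step 3: append 12 -> window=[44, 19, 12] -> max=44
Window #1 max = 44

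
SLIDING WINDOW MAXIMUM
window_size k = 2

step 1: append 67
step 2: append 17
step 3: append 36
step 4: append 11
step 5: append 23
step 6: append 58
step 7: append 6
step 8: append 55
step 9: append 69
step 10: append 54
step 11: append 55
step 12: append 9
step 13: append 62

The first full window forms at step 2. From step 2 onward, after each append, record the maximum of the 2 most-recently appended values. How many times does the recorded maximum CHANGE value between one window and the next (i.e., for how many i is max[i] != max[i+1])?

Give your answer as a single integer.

step 1: append 67 -> window=[67] (not full yet)
step 2: append 17 -> window=[67, 17] -> max=67
step 3: append 36 -> window=[17, 36] -> max=36
step 4: append 11 -> window=[36, 11] -> max=36
step 5: append 23 -> window=[11, 23] -> max=23
step 6: append 58 -> window=[23, 58] -> max=58
step 7: append 6 -> window=[58, 6] -> max=58
step 8: append 55 -> window=[6, 55] -> max=55
step 9: append 69 -> window=[55, 69] -> max=69
step 10: append 54 -> window=[69, 54] -> max=69
step 11: append 55 -> window=[54, 55] -> max=55
step 12: append 9 -> window=[55, 9] -> max=55
step 13: append 62 -> window=[9, 62] -> max=62
Recorded maximums: 67 36 36 23 58 58 55 69 69 55 55 62
Changes between consecutive maximums: 7

Answer: 7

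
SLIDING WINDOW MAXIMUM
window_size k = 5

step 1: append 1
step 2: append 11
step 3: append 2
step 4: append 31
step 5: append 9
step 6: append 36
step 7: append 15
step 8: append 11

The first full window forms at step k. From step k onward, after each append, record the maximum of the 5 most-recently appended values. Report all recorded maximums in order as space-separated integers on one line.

Answer: 31 36 36 36

Derivation:
step 1: append 1 -> window=[1] (not full yet)
step 2: append 11 -> window=[1, 11] (not full yet)
step 3: append 2 -> window=[1, 11, 2] (not full yet)
step 4: append 31 -> window=[1, 11, 2, 31] (not full yet)
step 5: append 9 -> window=[1, 11, 2, 31, 9] -> max=31
step 6: append 36 -> window=[11, 2, 31, 9, 36] -> max=36
step 7: append 15 -> window=[2, 31, 9, 36, 15] -> max=36
step 8: append 11 -> window=[31, 9, 36, 15, 11] -> max=36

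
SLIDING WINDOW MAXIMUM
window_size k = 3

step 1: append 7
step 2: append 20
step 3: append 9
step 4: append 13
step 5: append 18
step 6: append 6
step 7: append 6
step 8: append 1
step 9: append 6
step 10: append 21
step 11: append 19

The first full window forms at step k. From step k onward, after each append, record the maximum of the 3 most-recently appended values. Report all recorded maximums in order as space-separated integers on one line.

Answer: 20 20 18 18 18 6 6 21 21

Derivation:
step 1: append 7 -> window=[7] (not full yet)
step 2: append 20 -> window=[7, 20] (not full yet)
step 3: append 9 -> window=[7, 20, 9] -> max=20
step 4: append 13 -> window=[20, 9, 13] -> max=20
step 5: append 18 -> window=[9, 13, 18] -> max=18
step 6: append 6 -> window=[13, 18, 6] -> max=18
step 7: append 6 -> window=[18, 6, 6] -> max=18
step 8: append 1 -> window=[6, 6, 1] -> max=6
step 9: append 6 -> window=[6, 1, 6] -> max=6
step 10: append 21 -> window=[1, 6, 21] -> max=21
step 11: append 19 -> window=[6, 21, 19] -> max=21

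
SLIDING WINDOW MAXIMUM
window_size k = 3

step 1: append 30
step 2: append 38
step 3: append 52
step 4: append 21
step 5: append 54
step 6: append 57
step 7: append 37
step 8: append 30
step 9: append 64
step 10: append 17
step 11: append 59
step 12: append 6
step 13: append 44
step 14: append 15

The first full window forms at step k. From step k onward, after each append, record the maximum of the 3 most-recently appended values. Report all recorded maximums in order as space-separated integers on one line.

Answer: 52 52 54 57 57 57 64 64 64 59 59 44

Derivation:
step 1: append 30 -> window=[30] (not full yet)
step 2: append 38 -> window=[30, 38] (not full yet)
step 3: append 52 -> window=[30, 38, 52] -> max=52
step 4: append 21 -> window=[38, 52, 21] -> max=52
step 5: append 54 -> window=[52, 21, 54] -> max=54
step 6: append 57 -> window=[21, 54, 57] -> max=57
step 7: append 37 -> window=[54, 57, 37] -> max=57
step 8: append 30 -> window=[57, 37, 30] -> max=57
step 9: append 64 -> window=[37, 30, 64] -> max=64
step 10: append 17 -> window=[30, 64, 17] -> max=64
step 11: append 59 -> window=[64, 17, 59] -> max=64
step 12: append 6 -> window=[17, 59, 6] -> max=59
step 13: append 44 -> window=[59, 6, 44] -> max=59
step 14: append 15 -> window=[6, 44, 15] -> max=44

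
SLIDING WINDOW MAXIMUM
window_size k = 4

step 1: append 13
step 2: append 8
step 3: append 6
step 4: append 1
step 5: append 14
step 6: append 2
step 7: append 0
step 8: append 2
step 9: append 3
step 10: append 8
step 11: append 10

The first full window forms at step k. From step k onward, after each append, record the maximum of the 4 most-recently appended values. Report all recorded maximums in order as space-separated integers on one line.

Answer: 13 14 14 14 14 3 8 10

Derivation:
step 1: append 13 -> window=[13] (not full yet)
step 2: append 8 -> window=[13, 8] (not full yet)
step 3: append 6 -> window=[13, 8, 6] (not full yet)
step 4: append 1 -> window=[13, 8, 6, 1] -> max=13
step 5: append 14 -> window=[8, 6, 1, 14] -> max=14
step 6: append 2 -> window=[6, 1, 14, 2] -> max=14
step 7: append 0 -> window=[1, 14, 2, 0] -> max=14
step 8: append 2 -> window=[14, 2, 0, 2] -> max=14
step 9: append 3 -> window=[2, 0, 2, 3] -> max=3
step 10: append 8 -> window=[0, 2, 3, 8] -> max=8
step 11: append 10 -> window=[2, 3, 8, 10] -> max=10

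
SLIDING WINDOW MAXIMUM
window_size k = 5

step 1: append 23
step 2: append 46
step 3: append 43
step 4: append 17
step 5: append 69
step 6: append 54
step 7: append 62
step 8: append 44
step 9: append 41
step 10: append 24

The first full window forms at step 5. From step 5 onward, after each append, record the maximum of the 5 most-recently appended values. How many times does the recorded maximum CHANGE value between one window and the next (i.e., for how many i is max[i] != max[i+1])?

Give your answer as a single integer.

Answer: 1

Derivation:
step 1: append 23 -> window=[23] (not full yet)
step 2: append 46 -> window=[23, 46] (not full yet)
step 3: append 43 -> window=[23, 46, 43] (not full yet)
step 4: append 17 -> window=[23, 46, 43, 17] (not full yet)
step 5: append 69 -> window=[23, 46, 43, 17, 69] -> max=69
step 6: append 54 -> window=[46, 43, 17, 69, 54] -> max=69
step 7: append 62 -> window=[43, 17, 69, 54, 62] -> max=69
step 8: append 44 -> window=[17, 69, 54, 62, 44] -> max=69
step 9: append 41 -> window=[69, 54, 62, 44, 41] -> max=69
step 10: append 24 -> window=[54, 62, 44, 41, 24] -> max=62
Recorded maximums: 69 69 69 69 69 62
Changes between consecutive maximums: 1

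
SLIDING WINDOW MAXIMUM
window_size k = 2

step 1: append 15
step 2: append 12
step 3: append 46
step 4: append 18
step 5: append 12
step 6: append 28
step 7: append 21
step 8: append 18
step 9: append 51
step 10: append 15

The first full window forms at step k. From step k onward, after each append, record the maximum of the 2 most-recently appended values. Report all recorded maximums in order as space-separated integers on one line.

Answer: 15 46 46 18 28 28 21 51 51

Derivation:
step 1: append 15 -> window=[15] (not full yet)
step 2: append 12 -> window=[15, 12] -> max=15
step 3: append 46 -> window=[12, 46] -> max=46
step 4: append 18 -> window=[46, 18] -> max=46
step 5: append 12 -> window=[18, 12] -> max=18
step 6: append 28 -> window=[12, 28] -> max=28
step 7: append 21 -> window=[28, 21] -> max=28
step 8: append 18 -> window=[21, 18] -> max=21
step 9: append 51 -> window=[18, 51] -> max=51
step 10: append 15 -> window=[51, 15] -> max=51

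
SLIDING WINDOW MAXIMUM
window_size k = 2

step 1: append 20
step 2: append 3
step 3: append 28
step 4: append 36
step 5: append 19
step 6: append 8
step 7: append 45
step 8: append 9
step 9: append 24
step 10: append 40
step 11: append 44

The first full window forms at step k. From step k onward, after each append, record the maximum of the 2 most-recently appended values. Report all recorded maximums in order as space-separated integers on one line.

Answer: 20 28 36 36 19 45 45 24 40 44

Derivation:
step 1: append 20 -> window=[20] (not full yet)
step 2: append 3 -> window=[20, 3] -> max=20
step 3: append 28 -> window=[3, 28] -> max=28
step 4: append 36 -> window=[28, 36] -> max=36
step 5: append 19 -> window=[36, 19] -> max=36
step 6: append 8 -> window=[19, 8] -> max=19
step 7: append 45 -> window=[8, 45] -> max=45
step 8: append 9 -> window=[45, 9] -> max=45
step 9: append 24 -> window=[9, 24] -> max=24
step 10: append 40 -> window=[24, 40] -> max=40
step 11: append 44 -> window=[40, 44] -> max=44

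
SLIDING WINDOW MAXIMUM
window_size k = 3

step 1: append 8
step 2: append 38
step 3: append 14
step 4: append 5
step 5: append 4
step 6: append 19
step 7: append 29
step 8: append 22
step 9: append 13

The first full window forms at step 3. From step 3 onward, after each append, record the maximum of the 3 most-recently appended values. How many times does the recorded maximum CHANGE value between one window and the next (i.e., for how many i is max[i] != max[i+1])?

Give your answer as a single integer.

Answer: 3

Derivation:
step 1: append 8 -> window=[8] (not full yet)
step 2: append 38 -> window=[8, 38] (not full yet)
step 3: append 14 -> window=[8, 38, 14] -> max=38
step 4: append 5 -> window=[38, 14, 5] -> max=38
step 5: append 4 -> window=[14, 5, 4] -> max=14
step 6: append 19 -> window=[5, 4, 19] -> max=19
step 7: append 29 -> window=[4, 19, 29] -> max=29
step 8: append 22 -> window=[19, 29, 22] -> max=29
step 9: append 13 -> window=[29, 22, 13] -> max=29
Recorded maximums: 38 38 14 19 29 29 29
Changes between consecutive maximums: 3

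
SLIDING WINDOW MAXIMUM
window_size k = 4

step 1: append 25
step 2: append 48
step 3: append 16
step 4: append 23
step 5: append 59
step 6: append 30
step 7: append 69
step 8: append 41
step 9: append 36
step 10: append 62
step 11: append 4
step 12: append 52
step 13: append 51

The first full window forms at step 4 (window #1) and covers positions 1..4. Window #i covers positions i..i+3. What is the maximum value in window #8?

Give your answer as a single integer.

Answer: 62

Derivation:
step 1: append 25 -> window=[25] (not full yet)
step 2: append 48 -> window=[25, 48] (not full yet)
step 3: append 16 -> window=[25, 48, 16] (not full yet)
step 4: append 23 -> window=[25, 48, 16, 23] -> max=48
step 5: append 59 -> window=[48, 16, 23, 59] -> max=59
step 6: append 30 -> window=[16, 23, 59, 30] -> max=59
step 7: append 69 -> window=[23, 59, 30, 69] -> max=69
step 8: append 41 -> window=[59, 30, 69, 41] -> max=69
step 9: append 36 -> window=[30, 69, 41, 36] -> max=69
step 10: append 62 -> window=[69, 41, 36, 62] -> max=69
step 11: append 4 -> window=[41, 36, 62, 4] -> max=62
Window #8 max = 62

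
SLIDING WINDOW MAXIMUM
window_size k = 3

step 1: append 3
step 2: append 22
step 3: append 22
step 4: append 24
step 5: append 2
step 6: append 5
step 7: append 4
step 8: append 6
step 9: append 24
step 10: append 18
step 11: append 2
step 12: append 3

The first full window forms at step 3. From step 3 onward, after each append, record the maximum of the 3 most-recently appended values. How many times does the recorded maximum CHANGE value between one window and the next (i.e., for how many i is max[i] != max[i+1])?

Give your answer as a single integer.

step 1: append 3 -> window=[3] (not full yet)
step 2: append 22 -> window=[3, 22] (not full yet)
step 3: append 22 -> window=[3, 22, 22] -> max=22
step 4: append 24 -> window=[22, 22, 24] -> max=24
step 5: append 2 -> window=[22, 24, 2] -> max=24
step 6: append 5 -> window=[24, 2, 5] -> max=24
step 7: append 4 -> window=[2, 5, 4] -> max=5
step 8: append 6 -> window=[5, 4, 6] -> max=6
step 9: append 24 -> window=[4, 6, 24] -> max=24
step 10: append 18 -> window=[6, 24, 18] -> max=24
step 11: append 2 -> window=[24, 18, 2] -> max=24
step 12: append 3 -> window=[18, 2, 3] -> max=18
Recorded maximums: 22 24 24 24 5 6 24 24 24 18
Changes between consecutive maximums: 5

Answer: 5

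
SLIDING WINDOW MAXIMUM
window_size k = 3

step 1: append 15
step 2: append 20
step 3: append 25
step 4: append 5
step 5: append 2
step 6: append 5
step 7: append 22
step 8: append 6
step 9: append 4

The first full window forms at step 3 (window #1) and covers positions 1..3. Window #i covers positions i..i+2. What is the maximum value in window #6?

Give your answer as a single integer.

Answer: 22

Derivation:
step 1: append 15 -> window=[15] (not full yet)
step 2: append 20 -> window=[15, 20] (not full yet)
step 3: append 25 -> window=[15, 20, 25] -> max=25
step 4: append 5 -> window=[20, 25, 5] -> max=25
step 5: append 2 -> window=[25, 5, 2] -> max=25
step 6: append 5 -> window=[5, 2, 5] -> max=5
step 7: append 22 -> window=[2, 5, 22] -> max=22
step 8: append 6 -> window=[5, 22, 6] -> max=22
Window #6 max = 22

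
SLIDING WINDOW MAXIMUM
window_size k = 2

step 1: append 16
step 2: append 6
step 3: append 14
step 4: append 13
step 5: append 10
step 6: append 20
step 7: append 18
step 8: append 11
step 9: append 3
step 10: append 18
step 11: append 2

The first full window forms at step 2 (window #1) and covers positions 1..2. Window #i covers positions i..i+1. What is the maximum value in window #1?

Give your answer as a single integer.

step 1: append 16 -> window=[16] (not full yet)
step 2: append 6 -> window=[16, 6] -> max=16
Window #1 max = 16

Answer: 16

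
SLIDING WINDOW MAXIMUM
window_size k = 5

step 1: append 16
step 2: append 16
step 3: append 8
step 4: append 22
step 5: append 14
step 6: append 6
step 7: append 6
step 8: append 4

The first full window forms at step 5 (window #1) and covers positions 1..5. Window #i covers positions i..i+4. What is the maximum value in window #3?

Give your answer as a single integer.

step 1: append 16 -> window=[16] (not full yet)
step 2: append 16 -> window=[16, 16] (not full yet)
step 3: append 8 -> window=[16, 16, 8] (not full yet)
step 4: append 22 -> window=[16, 16, 8, 22] (not full yet)
step 5: append 14 -> window=[16, 16, 8, 22, 14] -> max=22
step 6: append 6 -> window=[16, 8, 22, 14, 6] -> max=22
step 7: append 6 -> window=[8, 22, 14, 6, 6] -> max=22
Window #3 max = 22

Answer: 22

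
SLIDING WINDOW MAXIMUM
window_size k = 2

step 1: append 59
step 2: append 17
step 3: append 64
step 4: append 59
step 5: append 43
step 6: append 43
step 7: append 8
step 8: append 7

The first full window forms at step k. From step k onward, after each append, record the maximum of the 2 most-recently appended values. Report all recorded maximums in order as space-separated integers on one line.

step 1: append 59 -> window=[59] (not full yet)
step 2: append 17 -> window=[59, 17] -> max=59
step 3: append 64 -> window=[17, 64] -> max=64
step 4: append 59 -> window=[64, 59] -> max=64
step 5: append 43 -> window=[59, 43] -> max=59
step 6: append 43 -> window=[43, 43] -> max=43
step 7: append 8 -> window=[43, 8] -> max=43
step 8: append 7 -> window=[8, 7] -> max=8

Answer: 59 64 64 59 43 43 8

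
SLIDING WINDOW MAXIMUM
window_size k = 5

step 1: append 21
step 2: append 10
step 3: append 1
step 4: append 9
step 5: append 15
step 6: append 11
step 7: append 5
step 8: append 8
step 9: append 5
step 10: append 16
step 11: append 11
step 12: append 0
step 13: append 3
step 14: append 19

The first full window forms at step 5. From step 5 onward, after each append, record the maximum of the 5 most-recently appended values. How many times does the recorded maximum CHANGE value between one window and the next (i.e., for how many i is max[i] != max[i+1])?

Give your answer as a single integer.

Answer: 3

Derivation:
step 1: append 21 -> window=[21] (not full yet)
step 2: append 10 -> window=[21, 10] (not full yet)
step 3: append 1 -> window=[21, 10, 1] (not full yet)
step 4: append 9 -> window=[21, 10, 1, 9] (not full yet)
step 5: append 15 -> window=[21, 10, 1, 9, 15] -> max=21
step 6: append 11 -> window=[10, 1, 9, 15, 11] -> max=15
step 7: append 5 -> window=[1, 9, 15, 11, 5] -> max=15
step 8: append 8 -> window=[9, 15, 11, 5, 8] -> max=15
step 9: append 5 -> window=[15, 11, 5, 8, 5] -> max=15
step 10: append 16 -> window=[11, 5, 8, 5, 16] -> max=16
step 11: append 11 -> window=[5, 8, 5, 16, 11] -> max=16
step 12: append 0 -> window=[8, 5, 16, 11, 0] -> max=16
step 13: append 3 -> window=[5, 16, 11, 0, 3] -> max=16
step 14: append 19 -> window=[16, 11, 0, 3, 19] -> max=19
Recorded maximums: 21 15 15 15 15 16 16 16 16 19
Changes between consecutive maximums: 3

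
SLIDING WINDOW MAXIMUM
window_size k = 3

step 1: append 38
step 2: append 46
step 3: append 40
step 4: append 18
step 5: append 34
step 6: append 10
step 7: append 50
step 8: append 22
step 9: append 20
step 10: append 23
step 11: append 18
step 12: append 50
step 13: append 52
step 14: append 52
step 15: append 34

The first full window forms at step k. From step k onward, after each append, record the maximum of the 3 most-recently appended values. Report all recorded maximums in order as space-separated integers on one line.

Answer: 46 46 40 34 50 50 50 23 23 50 52 52 52

Derivation:
step 1: append 38 -> window=[38] (not full yet)
step 2: append 46 -> window=[38, 46] (not full yet)
step 3: append 40 -> window=[38, 46, 40] -> max=46
step 4: append 18 -> window=[46, 40, 18] -> max=46
step 5: append 34 -> window=[40, 18, 34] -> max=40
step 6: append 10 -> window=[18, 34, 10] -> max=34
step 7: append 50 -> window=[34, 10, 50] -> max=50
step 8: append 22 -> window=[10, 50, 22] -> max=50
step 9: append 20 -> window=[50, 22, 20] -> max=50
step 10: append 23 -> window=[22, 20, 23] -> max=23
step 11: append 18 -> window=[20, 23, 18] -> max=23
step 12: append 50 -> window=[23, 18, 50] -> max=50
step 13: append 52 -> window=[18, 50, 52] -> max=52
step 14: append 52 -> window=[50, 52, 52] -> max=52
step 15: append 34 -> window=[52, 52, 34] -> max=52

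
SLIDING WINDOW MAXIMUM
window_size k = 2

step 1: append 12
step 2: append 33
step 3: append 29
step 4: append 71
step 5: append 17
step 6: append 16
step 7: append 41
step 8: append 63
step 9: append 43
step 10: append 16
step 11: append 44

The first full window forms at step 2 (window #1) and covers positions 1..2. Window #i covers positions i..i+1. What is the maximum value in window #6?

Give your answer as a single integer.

step 1: append 12 -> window=[12] (not full yet)
step 2: append 33 -> window=[12, 33] -> max=33
step 3: append 29 -> window=[33, 29] -> max=33
step 4: append 71 -> window=[29, 71] -> max=71
step 5: append 17 -> window=[71, 17] -> max=71
step 6: append 16 -> window=[17, 16] -> max=17
step 7: append 41 -> window=[16, 41] -> max=41
Window #6 max = 41

Answer: 41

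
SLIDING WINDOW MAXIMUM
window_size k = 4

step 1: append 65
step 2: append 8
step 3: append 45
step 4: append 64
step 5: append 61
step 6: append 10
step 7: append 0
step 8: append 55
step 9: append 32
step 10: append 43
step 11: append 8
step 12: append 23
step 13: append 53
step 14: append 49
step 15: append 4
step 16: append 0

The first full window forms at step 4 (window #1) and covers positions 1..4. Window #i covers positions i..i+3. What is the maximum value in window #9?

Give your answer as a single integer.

Answer: 43

Derivation:
step 1: append 65 -> window=[65] (not full yet)
step 2: append 8 -> window=[65, 8] (not full yet)
step 3: append 45 -> window=[65, 8, 45] (not full yet)
step 4: append 64 -> window=[65, 8, 45, 64] -> max=65
step 5: append 61 -> window=[8, 45, 64, 61] -> max=64
step 6: append 10 -> window=[45, 64, 61, 10] -> max=64
step 7: append 0 -> window=[64, 61, 10, 0] -> max=64
step 8: append 55 -> window=[61, 10, 0, 55] -> max=61
step 9: append 32 -> window=[10, 0, 55, 32] -> max=55
step 10: append 43 -> window=[0, 55, 32, 43] -> max=55
step 11: append 8 -> window=[55, 32, 43, 8] -> max=55
step 12: append 23 -> window=[32, 43, 8, 23] -> max=43
Window #9 max = 43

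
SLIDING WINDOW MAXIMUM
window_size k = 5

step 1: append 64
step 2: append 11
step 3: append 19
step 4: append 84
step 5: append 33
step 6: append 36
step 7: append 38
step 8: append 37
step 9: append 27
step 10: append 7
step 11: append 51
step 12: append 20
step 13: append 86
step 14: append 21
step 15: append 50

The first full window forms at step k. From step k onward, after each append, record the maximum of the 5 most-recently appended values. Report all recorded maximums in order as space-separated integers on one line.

Answer: 84 84 84 84 38 38 51 51 86 86 86

Derivation:
step 1: append 64 -> window=[64] (not full yet)
step 2: append 11 -> window=[64, 11] (not full yet)
step 3: append 19 -> window=[64, 11, 19] (not full yet)
step 4: append 84 -> window=[64, 11, 19, 84] (not full yet)
step 5: append 33 -> window=[64, 11, 19, 84, 33] -> max=84
step 6: append 36 -> window=[11, 19, 84, 33, 36] -> max=84
step 7: append 38 -> window=[19, 84, 33, 36, 38] -> max=84
step 8: append 37 -> window=[84, 33, 36, 38, 37] -> max=84
step 9: append 27 -> window=[33, 36, 38, 37, 27] -> max=38
step 10: append 7 -> window=[36, 38, 37, 27, 7] -> max=38
step 11: append 51 -> window=[38, 37, 27, 7, 51] -> max=51
step 12: append 20 -> window=[37, 27, 7, 51, 20] -> max=51
step 13: append 86 -> window=[27, 7, 51, 20, 86] -> max=86
step 14: append 21 -> window=[7, 51, 20, 86, 21] -> max=86
step 15: append 50 -> window=[51, 20, 86, 21, 50] -> max=86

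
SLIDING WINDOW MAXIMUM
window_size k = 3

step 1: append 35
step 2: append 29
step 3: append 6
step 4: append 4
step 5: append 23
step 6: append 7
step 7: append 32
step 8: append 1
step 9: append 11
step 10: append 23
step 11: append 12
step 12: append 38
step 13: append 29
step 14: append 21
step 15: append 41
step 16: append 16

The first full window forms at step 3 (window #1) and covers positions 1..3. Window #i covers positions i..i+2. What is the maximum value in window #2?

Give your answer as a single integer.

step 1: append 35 -> window=[35] (not full yet)
step 2: append 29 -> window=[35, 29] (not full yet)
step 3: append 6 -> window=[35, 29, 6] -> max=35
step 4: append 4 -> window=[29, 6, 4] -> max=29
Window #2 max = 29

Answer: 29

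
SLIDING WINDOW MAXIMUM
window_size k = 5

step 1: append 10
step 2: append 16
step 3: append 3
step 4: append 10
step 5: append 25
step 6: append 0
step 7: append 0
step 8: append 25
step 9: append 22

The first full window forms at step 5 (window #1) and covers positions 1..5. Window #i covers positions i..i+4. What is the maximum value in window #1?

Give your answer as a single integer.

Answer: 25

Derivation:
step 1: append 10 -> window=[10] (not full yet)
step 2: append 16 -> window=[10, 16] (not full yet)
step 3: append 3 -> window=[10, 16, 3] (not full yet)
step 4: append 10 -> window=[10, 16, 3, 10] (not full yet)
step 5: append 25 -> window=[10, 16, 3, 10, 25] -> max=25
Window #1 max = 25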